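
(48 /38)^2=576 /361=1.60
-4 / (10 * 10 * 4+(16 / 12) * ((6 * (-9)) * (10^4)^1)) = 1 / 179900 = 0.00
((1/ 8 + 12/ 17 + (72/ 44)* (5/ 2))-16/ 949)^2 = 48491042529601/ 2015559447616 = 24.06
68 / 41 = 1.66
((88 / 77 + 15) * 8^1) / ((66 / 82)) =37064 / 231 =160.45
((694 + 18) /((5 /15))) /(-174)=-356 /29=-12.28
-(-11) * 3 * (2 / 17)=66 / 17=3.88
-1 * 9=-9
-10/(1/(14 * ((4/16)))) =-35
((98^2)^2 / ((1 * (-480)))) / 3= -5764801 / 90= -64053.34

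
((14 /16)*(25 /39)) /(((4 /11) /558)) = 179025 /208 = 860.70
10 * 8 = 80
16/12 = 4/3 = 1.33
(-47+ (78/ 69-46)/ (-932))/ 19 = -251615/ 101821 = -2.47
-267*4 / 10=-534 / 5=-106.80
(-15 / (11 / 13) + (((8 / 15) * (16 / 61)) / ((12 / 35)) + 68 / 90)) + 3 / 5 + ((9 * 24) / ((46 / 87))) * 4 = 1123762328 / 694485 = 1618.12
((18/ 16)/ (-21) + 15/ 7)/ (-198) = -13/ 1232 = -0.01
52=52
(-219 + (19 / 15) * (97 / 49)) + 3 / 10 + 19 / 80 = -2539631 / 11760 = -215.96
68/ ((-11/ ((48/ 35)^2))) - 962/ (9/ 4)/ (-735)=-574072/ 51975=-11.05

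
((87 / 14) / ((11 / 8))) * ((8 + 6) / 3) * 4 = 928 / 11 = 84.36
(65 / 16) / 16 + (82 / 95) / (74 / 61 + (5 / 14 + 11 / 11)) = 0.59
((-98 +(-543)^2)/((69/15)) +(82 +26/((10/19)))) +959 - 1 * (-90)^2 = 6562671/115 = 57066.70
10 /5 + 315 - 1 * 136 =181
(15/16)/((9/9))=15/16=0.94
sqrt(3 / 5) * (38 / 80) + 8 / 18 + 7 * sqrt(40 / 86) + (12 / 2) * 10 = 19 * sqrt(15) / 200 + 14 * sqrt(215) / 43 + 544 / 9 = 65.59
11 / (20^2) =11 / 400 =0.03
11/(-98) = -11/98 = -0.11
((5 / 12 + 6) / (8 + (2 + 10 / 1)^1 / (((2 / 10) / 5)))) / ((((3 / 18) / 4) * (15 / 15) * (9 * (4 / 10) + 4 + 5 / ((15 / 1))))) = 15 / 238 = 0.06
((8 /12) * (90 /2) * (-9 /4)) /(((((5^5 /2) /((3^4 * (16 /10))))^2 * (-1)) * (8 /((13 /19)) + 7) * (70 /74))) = 44883072 /1708984375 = 0.03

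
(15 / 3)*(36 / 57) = 60 / 19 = 3.16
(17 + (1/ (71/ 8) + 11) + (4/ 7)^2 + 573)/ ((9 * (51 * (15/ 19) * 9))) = 13251911/ 71858745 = 0.18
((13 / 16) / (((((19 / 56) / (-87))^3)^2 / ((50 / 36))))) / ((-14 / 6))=-6467817627965946470400 / 47045881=-137478935253990.60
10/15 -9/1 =-25/3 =-8.33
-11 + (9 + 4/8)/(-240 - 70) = -6839/620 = -11.03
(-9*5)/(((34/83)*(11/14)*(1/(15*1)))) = -392175/187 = -2097.19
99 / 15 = 33 / 5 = 6.60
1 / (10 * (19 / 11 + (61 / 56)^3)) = 965888 / 29167475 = 0.03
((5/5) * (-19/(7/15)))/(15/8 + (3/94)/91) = -464360/21389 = -21.71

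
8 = 8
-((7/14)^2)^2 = -1/16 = -0.06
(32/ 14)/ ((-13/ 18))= -288/ 91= -3.16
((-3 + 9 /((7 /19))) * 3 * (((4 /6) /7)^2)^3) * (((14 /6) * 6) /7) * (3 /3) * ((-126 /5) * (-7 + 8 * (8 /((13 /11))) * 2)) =-1123840 /4588311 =-0.24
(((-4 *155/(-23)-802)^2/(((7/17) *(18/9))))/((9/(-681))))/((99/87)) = -1975641206302/40733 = -48502226.85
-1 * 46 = -46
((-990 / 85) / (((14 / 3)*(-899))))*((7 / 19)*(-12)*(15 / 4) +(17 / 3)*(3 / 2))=-91179 / 4065278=-0.02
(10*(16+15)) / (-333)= -310 / 333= -0.93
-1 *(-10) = 10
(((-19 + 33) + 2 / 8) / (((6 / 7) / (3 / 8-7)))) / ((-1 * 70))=1007 / 640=1.57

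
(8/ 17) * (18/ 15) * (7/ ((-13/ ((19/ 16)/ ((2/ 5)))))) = -399/ 442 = -0.90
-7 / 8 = -0.88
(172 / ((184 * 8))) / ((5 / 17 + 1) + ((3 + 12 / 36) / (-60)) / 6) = 19737 / 217028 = 0.09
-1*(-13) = 13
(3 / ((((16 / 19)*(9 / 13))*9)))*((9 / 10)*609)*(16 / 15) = 334.27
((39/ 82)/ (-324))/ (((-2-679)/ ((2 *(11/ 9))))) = 143/ 27139212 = 0.00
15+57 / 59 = 942 / 59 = 15.97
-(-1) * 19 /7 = 19 /7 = 2.71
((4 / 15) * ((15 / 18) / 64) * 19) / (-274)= -19 / 78912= -0.00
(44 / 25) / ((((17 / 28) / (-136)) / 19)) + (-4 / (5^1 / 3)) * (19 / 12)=-187359 / 25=-7494.36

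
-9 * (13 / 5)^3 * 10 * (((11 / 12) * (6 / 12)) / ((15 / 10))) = -24167 / 50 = -483.34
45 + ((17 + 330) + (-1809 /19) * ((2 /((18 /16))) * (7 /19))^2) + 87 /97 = 702686591 /1995969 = 352.05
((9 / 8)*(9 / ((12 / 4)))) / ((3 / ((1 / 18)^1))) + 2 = 33 / 16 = 2.06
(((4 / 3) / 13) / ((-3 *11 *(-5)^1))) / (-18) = -2 / 57915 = -0.00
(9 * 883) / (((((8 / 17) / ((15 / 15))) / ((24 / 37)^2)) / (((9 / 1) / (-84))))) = -7295346 / 9583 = -761.28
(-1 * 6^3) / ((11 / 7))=-1512 / 11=-137.45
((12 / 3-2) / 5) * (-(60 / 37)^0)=-2 / 5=-0.40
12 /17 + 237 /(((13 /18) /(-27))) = -1957938 /221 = -8859.45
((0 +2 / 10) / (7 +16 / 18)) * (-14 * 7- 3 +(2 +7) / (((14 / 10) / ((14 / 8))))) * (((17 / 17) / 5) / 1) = -0.46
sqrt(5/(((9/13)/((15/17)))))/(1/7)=35 * sqrt(663)/51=17.67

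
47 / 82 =0.57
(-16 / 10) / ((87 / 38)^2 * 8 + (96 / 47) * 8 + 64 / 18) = -0.03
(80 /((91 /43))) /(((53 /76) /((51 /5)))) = 2666688 /4823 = 552.91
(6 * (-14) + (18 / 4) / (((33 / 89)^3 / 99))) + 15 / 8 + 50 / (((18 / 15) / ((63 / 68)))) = 143097477 / 16456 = 8695.76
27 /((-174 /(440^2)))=-871200 /29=-30041.38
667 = 667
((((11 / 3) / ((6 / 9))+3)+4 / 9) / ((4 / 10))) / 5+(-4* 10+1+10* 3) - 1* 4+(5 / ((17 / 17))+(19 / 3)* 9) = 1925 / 36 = 53.47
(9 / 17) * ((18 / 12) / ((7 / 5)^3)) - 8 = -89921 / 11662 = -7.71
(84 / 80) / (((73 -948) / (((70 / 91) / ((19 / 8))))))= -12 / 30875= -0.00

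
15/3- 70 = -65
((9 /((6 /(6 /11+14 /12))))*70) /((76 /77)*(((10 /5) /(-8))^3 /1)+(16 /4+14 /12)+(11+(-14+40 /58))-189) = -0.97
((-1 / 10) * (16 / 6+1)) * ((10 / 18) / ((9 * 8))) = -11 / 3888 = -0.00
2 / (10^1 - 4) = 1 / 3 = 0.33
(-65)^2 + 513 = 4738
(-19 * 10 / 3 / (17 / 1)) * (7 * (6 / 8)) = -665 / 34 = -19.56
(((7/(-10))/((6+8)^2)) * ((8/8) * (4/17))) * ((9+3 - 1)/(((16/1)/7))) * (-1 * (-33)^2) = 11979/2720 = 4.40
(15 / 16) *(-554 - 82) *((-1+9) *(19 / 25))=-18126 / 5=-3625.20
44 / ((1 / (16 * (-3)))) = -2112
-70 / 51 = -1.37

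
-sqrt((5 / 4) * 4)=-sqrt(5)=-2.24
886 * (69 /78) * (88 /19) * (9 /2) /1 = 4034844 /247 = 16335.40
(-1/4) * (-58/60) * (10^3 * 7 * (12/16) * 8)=10150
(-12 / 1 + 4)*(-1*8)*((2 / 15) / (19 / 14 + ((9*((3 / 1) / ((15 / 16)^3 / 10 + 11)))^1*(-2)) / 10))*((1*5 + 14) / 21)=441587968 / 49753701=8.88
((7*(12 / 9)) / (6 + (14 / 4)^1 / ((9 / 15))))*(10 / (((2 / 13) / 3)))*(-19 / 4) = -51870 / 71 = -730.56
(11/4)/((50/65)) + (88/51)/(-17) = 120461/34680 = 3.47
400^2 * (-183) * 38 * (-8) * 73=649781760000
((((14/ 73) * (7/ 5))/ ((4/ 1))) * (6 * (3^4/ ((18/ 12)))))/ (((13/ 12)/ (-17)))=-1619352/ 4745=-341.28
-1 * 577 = -577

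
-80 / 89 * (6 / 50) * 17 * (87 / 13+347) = -3751968 / 5785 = -648.57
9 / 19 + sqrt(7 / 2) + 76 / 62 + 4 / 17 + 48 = sqrt(14) / 2 + 499997 / 10013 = 51.81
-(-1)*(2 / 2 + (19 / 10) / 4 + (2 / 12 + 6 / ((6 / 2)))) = 3.64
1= 1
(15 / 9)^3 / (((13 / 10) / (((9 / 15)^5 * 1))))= 18 / 65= 0.28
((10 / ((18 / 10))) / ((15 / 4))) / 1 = 1.48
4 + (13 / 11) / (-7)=295 / 77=3.83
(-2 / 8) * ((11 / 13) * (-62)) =341 / 26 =13.12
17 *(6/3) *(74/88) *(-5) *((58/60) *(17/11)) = -310097/1452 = -213.57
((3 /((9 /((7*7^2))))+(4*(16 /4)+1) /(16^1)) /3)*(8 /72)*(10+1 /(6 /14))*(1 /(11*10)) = 204943 /427680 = 0.48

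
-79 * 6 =-474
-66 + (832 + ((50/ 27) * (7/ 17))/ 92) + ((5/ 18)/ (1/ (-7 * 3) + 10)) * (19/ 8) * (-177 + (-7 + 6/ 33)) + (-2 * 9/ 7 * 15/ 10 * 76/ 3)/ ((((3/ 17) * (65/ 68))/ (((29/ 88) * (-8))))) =10605979217507/ 4649725080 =2280.99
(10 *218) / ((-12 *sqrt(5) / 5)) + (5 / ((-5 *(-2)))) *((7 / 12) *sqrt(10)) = -545 *sqrt(5) / 3 + 7 *sqrt(10) / 24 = -405.30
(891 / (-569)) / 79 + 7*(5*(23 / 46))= 1571503 / 89902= 17.48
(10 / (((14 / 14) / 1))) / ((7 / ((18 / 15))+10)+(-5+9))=60 / 119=0.50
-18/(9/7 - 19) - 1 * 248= -246.98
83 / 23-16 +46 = 773 / 23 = 33.61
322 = 322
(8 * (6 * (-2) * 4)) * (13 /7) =-713.14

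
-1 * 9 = -9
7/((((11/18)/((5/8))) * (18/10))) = 175/44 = 3.98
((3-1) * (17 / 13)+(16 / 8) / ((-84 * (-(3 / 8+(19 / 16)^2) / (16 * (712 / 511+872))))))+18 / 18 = 4037629615 / 21250957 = 190.00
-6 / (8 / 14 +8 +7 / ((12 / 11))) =-504 / 1259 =-0.40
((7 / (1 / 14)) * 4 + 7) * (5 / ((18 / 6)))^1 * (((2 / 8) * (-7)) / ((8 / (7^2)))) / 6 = -228095 / 192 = -1187.99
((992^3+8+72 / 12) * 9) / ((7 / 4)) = 35142894072 / 7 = 5020413438.86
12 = 12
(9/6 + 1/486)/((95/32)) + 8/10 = 30148/23085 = 1.31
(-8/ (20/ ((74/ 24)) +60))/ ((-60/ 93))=1147/ 6150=0.19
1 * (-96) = -96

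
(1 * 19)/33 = 19/33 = 0.58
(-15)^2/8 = 225/8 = 28.12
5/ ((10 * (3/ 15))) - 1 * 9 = -13/ 2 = -6.50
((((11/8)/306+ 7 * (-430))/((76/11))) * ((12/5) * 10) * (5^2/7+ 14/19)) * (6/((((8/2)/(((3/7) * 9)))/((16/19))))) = -1253973422889/5713547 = -219473.72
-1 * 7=-7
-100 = -100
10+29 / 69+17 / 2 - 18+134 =134.92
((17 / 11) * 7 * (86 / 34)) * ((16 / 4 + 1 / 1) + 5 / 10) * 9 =2709 / 2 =1354.50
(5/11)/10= 0.05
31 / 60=0.52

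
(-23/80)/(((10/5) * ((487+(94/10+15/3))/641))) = -641/3488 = -0.18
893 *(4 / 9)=3572 / 9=396.89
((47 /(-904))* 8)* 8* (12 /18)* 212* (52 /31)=-8290048 /10509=-788.85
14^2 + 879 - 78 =997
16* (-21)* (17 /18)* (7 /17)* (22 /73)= -8624 /219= -39.38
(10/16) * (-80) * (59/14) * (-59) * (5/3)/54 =435125/1134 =383.71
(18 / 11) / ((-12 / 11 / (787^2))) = -1858107 / 2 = -929053.50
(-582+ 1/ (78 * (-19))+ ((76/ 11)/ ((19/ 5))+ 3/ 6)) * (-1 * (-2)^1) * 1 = -9449984/ 8151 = -1159.36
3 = 3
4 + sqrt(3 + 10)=sqrt(13) + 4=7.61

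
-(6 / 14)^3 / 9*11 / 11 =-3 / 343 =-0.01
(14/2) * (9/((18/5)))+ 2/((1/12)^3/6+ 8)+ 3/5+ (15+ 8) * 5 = 22121431/165890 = 133.35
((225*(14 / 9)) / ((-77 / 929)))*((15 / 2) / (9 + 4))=-348375 / 143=-2436.19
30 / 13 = 2.31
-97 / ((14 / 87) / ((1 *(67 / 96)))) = -188471 / 448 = -420.69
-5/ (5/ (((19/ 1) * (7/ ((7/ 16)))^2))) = -4864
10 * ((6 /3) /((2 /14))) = 140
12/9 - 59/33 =-5/11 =-0.45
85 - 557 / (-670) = 57507 / 670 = 85.83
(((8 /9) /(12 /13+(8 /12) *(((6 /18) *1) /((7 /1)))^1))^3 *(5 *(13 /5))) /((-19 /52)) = -32602495744 /1135752949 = -28.71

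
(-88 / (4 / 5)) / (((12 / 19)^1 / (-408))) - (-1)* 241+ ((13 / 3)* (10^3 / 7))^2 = 200443741 / 441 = 454520.95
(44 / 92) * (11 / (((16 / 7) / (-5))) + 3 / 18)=-12617 / 1104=-11.43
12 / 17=0.71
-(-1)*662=662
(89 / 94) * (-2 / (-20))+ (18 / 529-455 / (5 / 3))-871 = -568801439 / 497260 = -1143.87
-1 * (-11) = 11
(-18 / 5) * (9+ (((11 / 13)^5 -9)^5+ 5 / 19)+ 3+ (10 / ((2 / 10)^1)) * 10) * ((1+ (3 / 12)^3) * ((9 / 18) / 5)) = 11008084321965526735924693537310475 / 660045736775234543530259958976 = 16677.76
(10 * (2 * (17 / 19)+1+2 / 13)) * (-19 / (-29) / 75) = 1454 / 5655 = 0.26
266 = 266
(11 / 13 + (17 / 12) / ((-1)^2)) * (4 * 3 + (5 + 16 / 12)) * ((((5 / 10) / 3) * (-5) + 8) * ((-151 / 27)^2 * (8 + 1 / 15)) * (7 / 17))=3224579963143 / 104398632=30887.19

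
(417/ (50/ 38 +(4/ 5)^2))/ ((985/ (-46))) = -9.96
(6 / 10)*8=24 / 5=4.80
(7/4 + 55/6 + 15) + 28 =647/12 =53.92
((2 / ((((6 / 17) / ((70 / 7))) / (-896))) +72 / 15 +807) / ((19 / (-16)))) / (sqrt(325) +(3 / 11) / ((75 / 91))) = -1154111420 / 26932329 +226700457500*sqrt(13) / 350120277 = 2291.72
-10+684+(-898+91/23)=-5061/23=-220.04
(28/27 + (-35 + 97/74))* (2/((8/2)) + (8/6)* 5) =-2805277/11988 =-234.01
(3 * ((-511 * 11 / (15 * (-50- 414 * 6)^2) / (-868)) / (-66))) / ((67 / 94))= -3431 / 800204460720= -0.00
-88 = -88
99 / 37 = 2.68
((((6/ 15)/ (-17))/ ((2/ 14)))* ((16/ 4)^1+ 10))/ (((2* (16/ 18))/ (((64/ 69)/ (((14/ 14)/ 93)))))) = -218736/ 1955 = -111.89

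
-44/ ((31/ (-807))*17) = 35508/ 527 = 67.38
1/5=0.20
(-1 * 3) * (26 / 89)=-78 / 89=-0.88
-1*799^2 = -638401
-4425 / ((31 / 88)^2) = -34267200 / 961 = -35657.86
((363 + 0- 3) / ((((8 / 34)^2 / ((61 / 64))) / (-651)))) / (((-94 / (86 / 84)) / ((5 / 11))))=5287377825 / 264704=19974.68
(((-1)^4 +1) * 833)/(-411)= -1666/411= -4.05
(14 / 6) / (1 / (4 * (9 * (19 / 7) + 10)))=964 / 3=321.33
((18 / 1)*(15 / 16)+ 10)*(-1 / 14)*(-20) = 1075 / 28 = 38.39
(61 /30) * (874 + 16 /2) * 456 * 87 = 355738824 /5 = 71147764.80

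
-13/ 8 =-1.62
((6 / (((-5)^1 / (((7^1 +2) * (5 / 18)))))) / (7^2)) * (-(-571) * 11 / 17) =-18843 / 833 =-22.62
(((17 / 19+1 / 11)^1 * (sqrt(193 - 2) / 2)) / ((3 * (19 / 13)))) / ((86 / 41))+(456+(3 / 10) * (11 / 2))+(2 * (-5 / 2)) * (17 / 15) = 54899 * sqrt(191) / 1024518+27119 / 60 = 452.72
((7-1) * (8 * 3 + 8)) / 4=48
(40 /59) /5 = 8 /59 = 0.14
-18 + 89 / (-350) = -6389 / 350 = -18.25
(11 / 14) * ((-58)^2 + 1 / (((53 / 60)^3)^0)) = 37015 / 14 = 2643.93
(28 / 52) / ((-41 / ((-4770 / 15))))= 4.18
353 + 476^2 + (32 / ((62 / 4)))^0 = 226930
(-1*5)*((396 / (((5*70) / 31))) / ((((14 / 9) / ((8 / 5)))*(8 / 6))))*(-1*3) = 497178 / 1225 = 405.86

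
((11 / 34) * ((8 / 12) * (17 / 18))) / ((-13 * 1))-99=-69509 / 702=-99.02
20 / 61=0.33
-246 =-246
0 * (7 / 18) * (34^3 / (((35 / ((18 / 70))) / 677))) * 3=0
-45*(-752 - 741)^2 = -100307205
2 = 2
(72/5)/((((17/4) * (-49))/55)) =-3168/833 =-3.80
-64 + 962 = 898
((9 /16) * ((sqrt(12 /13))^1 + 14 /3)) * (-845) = -17745 /8 - 585 * sqrt(39) /8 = -2674.79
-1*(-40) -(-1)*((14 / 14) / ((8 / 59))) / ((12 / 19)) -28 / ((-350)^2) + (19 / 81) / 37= 21685234721 / 419580000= 51.68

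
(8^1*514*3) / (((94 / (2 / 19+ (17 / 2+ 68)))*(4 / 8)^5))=287280768 / 893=321702.99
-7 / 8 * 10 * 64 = -560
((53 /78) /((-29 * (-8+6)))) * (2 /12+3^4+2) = 26447 /27144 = 0.97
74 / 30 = 37 / 15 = 2.47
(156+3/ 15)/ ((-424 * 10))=-781/ 21200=-0.04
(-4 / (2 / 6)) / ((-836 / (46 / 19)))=138 / 3971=0.03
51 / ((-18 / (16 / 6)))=-68 / 9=-7.56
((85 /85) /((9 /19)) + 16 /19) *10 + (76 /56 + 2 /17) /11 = 13280921 /447678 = 29.67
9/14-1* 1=-5/14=-0.36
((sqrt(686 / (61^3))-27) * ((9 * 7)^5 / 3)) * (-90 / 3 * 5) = 1339789333050-347352790050 * sqrt(854) / 3721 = 1337061360116.91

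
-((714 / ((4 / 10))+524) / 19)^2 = -5331481 / 361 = -14768.65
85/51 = 5/3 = 1.67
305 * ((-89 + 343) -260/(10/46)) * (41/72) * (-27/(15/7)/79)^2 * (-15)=1558455633/24964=62428.12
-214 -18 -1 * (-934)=702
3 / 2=1.50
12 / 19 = 0.63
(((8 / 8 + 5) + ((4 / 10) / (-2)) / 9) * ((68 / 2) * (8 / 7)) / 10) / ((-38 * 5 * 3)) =-18292 / 448875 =-0.04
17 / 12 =1.42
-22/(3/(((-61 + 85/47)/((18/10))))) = 306020/1269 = 241.15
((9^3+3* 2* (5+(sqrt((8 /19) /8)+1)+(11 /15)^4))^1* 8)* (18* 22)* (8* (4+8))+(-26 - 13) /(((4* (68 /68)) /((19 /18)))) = 1824768* sqrt(19) /19+3497784624377 /15000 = 233604272.11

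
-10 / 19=-0.53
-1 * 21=-21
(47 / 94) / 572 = 1 / 1144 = 0.00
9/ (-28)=-9/ 28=-0.32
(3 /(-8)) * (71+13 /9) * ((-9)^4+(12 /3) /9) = -9625639 /54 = -178252.57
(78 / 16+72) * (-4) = -615 / 2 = -307.50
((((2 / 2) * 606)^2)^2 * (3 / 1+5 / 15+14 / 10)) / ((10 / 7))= 11171092168152 / 25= 446843686726.08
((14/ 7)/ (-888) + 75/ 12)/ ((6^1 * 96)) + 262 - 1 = 33375979/ 127872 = 261.01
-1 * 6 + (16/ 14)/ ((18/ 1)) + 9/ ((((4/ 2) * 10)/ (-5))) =-2063/ 252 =-8.19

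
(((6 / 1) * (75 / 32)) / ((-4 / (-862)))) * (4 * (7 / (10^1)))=135765 / 16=8485.31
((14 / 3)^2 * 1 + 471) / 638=4435 / 5742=0.77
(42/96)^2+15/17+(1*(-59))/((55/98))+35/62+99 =-33309079/7420160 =-4.49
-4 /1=-4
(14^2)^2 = 38416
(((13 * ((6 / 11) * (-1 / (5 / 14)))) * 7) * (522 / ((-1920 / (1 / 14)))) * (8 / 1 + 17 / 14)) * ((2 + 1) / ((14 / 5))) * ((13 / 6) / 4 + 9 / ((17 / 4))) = 13568607 / 191488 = 70.86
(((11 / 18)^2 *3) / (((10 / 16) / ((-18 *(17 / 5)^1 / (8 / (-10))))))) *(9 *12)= 74052 / 5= 14810.40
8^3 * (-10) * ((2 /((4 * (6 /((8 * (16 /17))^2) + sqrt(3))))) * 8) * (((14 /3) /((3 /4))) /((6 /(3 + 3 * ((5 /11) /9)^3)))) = 1317459576781537280 /583852883417991 -37344736515551395840 * sqrt(3) /1751558650253973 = -34672.32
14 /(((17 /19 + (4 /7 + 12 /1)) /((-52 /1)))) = -96824 /1791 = -54.06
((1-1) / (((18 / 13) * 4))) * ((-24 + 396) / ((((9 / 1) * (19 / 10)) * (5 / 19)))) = 0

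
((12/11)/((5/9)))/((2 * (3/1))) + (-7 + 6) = -37/55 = -0.67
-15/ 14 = -1.07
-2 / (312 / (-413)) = 413 / 156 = 2.65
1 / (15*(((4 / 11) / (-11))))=-121 / 60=-2.02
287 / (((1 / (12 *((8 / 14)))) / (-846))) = -1664928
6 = 6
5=5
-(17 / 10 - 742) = 7403 / 10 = 740.30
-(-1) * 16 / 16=1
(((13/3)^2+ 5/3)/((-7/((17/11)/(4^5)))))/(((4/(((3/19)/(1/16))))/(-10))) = 1955/70224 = 0.03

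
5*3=15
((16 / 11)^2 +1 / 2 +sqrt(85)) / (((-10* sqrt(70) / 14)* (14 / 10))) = sqrt(70)* (-242* sqrt(85) -633) / 16940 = -1.41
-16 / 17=-0.94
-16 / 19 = -0.84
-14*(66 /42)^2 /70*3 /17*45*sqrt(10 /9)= -1089*sqrt(10) /833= -4.13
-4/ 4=-1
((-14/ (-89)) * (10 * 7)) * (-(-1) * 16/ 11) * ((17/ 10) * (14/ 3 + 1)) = 453152/ 2937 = 154.29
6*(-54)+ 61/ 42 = -13547/ 42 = -322.55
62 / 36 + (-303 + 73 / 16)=-42727 / 144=-296.72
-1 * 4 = -4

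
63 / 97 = 0.65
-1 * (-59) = 59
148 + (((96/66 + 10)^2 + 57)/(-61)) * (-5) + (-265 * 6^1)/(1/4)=-45736907/7381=-6196.57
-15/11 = -1.36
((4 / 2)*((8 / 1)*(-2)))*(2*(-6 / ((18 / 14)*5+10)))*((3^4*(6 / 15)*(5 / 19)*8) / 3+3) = 1314432 / 2185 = 601.57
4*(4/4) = 4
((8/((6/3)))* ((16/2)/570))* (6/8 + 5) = 92/285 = 0.32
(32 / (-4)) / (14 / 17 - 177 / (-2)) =-272 / 3037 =-0.09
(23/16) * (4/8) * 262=3013/16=188.31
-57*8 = -456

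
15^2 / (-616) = -225 / 616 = -0.37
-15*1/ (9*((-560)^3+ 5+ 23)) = 5/ 526847916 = 0.00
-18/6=-3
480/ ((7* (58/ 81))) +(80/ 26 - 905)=-2127455/ 2639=-806.16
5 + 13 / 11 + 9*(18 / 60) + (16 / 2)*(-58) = -50063 / 110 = -455.12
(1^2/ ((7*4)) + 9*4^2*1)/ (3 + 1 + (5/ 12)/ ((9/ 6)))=36297/ 1078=33.67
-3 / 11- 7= -80 / 11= -7.27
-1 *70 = -70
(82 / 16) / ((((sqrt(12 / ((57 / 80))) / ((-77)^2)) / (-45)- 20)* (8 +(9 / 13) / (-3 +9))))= -720889563569175 / 22830423701764496 +28441413* sqrt(95) / 11415211850882248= -0.03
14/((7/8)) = 16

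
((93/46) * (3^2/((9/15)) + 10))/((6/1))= 775/92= 8.42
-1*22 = -22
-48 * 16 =-768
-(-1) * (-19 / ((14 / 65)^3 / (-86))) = 224368625 / 1372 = 163533.98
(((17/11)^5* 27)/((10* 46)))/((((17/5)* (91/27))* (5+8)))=60886809/17528146636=0.00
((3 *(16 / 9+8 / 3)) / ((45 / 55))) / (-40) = -11 / 27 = -0.41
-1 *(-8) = 8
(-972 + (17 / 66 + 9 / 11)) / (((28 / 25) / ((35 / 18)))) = -8010125 / 4752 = -1685.63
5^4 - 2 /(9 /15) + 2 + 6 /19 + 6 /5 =178177 /285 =625.18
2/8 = 1/4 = 0.25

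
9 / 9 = 1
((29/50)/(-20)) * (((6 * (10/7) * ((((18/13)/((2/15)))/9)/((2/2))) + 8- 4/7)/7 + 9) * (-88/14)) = 2331571/1114750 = 2.09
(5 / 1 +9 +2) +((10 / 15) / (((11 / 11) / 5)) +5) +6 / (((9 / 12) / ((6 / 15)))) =413 / 15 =27.53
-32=-32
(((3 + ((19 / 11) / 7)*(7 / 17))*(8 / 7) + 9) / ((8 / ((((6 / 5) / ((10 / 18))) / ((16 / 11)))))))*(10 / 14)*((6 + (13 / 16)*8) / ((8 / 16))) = 2216835 / 53312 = 41.58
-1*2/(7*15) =-2/105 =-0.02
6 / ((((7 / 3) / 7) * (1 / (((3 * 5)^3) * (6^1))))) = 364500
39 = 39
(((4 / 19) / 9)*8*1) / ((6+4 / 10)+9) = 160 / 13167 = 0.01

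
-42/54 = -7/9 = -0.78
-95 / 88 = -1.08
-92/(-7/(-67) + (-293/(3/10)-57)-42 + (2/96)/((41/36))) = 3032688/35454229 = 0.09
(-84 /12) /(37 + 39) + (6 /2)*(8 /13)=1.75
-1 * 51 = -51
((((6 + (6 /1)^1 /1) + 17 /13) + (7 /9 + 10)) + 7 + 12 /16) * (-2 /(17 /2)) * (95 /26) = -1415405 /51714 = -27.37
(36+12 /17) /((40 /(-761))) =-59358 /85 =-698.33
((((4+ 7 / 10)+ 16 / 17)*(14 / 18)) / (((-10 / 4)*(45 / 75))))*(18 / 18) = -6713 / 2295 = -2.93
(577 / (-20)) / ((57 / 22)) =-6347 / 570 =-11.14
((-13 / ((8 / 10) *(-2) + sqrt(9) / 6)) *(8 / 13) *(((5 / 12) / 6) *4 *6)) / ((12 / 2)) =200 / 99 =2.02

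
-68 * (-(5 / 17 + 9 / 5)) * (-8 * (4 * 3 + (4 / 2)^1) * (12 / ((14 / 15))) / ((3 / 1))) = -68352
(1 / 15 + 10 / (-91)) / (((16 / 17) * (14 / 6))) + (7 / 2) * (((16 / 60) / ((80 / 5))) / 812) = -34777 / 1773408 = -0.02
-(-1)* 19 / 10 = 19 / 10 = 1.90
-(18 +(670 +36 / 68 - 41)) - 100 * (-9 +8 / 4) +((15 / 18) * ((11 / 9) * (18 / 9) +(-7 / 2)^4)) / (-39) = 28190147 / 572832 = 49.21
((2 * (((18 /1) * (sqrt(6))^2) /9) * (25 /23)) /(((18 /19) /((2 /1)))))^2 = 3032.98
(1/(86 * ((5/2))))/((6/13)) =13/1290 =0.01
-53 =-53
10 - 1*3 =7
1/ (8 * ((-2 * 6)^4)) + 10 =1658881/ 165888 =10.00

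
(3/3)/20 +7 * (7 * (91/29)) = 153.81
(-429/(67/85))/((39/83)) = -77605/67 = -1158.28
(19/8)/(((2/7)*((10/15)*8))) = 1.56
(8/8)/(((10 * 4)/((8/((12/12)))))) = 1/5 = 0.20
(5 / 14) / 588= 5 / 8232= 0.00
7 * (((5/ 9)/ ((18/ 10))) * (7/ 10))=245/ 162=1.51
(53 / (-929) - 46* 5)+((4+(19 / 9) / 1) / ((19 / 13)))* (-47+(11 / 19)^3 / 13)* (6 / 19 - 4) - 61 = 995420367492 / 2300295971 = 432.74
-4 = -4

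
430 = 430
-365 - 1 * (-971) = 606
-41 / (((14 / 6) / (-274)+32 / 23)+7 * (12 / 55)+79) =-1039830 / 2077379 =-0.50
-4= -4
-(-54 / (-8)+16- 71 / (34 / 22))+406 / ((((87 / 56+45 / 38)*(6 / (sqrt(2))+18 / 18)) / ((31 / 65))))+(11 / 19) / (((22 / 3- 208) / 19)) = 13391504*sqrt(2) / 1072955+73541900659 / 3875513460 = 36.63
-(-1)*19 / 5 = 3.80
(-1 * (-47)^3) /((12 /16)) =415292 /3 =138430.67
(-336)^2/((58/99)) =5588352/29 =192701.79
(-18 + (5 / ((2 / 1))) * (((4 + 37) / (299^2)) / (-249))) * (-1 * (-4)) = -72.00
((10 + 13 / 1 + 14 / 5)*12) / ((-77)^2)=1548 / 29645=0.05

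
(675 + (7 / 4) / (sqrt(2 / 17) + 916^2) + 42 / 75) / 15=20213185103178449 / 448809544099125 - 7 * sqrt(34) / 718095270558600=45.04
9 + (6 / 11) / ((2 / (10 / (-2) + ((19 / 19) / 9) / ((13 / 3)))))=1093 / 143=7.64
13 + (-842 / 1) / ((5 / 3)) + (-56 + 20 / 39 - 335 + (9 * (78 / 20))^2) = 1362359 / 3900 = 349.32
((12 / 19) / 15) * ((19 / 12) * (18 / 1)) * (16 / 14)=48 / 35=1.37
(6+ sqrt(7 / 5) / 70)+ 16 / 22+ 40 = sqrt(35) / 350+ 514 / 11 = 46.74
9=9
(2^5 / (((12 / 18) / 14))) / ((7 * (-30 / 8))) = -128 / 5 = -25.60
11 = 11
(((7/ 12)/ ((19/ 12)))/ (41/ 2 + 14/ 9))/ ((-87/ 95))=-210/ 11513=-0.02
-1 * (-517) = 517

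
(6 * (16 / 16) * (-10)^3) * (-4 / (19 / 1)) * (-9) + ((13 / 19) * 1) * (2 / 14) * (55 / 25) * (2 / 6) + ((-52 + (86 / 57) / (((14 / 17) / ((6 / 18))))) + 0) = -68347136 / 5985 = -11419.74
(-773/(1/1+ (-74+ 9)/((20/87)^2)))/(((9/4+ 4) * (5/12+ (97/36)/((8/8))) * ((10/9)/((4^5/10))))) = 256462848/86027375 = 2.98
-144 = -144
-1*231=-231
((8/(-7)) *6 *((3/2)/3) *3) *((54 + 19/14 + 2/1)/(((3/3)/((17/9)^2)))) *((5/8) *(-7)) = 1160335/126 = 9209.01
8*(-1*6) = -48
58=58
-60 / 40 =-3 / 2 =-1.50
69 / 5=13.80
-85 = -85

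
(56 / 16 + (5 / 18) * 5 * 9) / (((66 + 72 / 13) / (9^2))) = 2808 / 155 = 18.12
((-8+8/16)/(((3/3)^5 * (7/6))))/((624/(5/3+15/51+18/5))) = -709/12376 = -0.06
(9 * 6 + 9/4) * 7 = 1575/4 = 393.75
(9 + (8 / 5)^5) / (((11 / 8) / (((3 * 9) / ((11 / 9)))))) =118375992 / 378125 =313.06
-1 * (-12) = 12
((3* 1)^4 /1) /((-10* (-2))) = 81 /20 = 4.05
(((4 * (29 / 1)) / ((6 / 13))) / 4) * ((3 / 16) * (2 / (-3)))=-377 / 48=-7.85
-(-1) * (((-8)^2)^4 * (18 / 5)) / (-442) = -150994944 / 1105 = -136647.01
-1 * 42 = -42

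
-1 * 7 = -7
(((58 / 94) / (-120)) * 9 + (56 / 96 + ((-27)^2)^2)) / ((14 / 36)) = 8991990807 / 6580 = 1366563.95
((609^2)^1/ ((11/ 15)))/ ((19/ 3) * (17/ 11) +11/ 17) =283723965/ 5854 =48466.68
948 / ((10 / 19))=1801.20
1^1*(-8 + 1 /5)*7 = -273 /5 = -54.60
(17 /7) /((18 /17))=289 /126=2.29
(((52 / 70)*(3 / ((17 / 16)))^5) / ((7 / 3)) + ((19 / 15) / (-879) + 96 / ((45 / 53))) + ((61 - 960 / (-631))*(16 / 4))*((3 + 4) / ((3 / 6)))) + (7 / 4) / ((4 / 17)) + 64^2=72004775534660687233 / 9261261838669680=7774.83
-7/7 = -1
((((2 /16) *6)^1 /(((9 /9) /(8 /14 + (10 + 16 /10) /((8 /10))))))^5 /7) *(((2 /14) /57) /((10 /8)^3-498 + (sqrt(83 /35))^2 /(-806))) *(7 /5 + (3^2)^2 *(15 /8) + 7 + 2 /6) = -9745135873940867907 /455551664687386624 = -21.39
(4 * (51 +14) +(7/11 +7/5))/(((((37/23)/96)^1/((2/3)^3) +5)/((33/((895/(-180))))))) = -9164648448/26646835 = -343.93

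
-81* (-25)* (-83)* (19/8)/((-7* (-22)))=-3193425/1232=-2592.07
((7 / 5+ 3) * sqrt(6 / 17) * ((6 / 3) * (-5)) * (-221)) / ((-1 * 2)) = -286 * sqrt(102) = -2888.46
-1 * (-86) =86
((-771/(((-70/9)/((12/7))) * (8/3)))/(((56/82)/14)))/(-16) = -2560491/31360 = -81.65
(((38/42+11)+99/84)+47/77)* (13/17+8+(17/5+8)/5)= 151.24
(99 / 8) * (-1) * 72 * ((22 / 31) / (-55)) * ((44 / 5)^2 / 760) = 431244 / 368125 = 1.17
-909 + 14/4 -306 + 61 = -2301/2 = -1150.50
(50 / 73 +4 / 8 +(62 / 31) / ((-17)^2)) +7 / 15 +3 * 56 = 107378573 / 632910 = 169.66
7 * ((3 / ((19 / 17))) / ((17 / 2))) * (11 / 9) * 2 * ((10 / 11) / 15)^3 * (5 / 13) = 1120 / 2420847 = 0.00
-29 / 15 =-1.93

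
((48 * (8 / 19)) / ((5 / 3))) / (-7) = -1152 / 665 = -1.73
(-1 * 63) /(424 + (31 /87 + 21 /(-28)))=-0.15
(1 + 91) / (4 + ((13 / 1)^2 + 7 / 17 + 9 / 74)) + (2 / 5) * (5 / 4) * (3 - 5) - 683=-149204884 / 218305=-683.47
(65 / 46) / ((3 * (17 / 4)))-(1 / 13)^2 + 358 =70989643 / 198237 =358.10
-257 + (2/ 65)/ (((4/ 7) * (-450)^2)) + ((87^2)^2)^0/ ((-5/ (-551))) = -3864509993/ 26325000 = -146.80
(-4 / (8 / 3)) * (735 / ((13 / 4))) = -4410 / 13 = -339.23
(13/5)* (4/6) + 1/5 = 29/15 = 1.93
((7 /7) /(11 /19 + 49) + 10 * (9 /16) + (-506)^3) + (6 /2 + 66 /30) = -129554205.15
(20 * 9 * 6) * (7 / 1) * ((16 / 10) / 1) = 12096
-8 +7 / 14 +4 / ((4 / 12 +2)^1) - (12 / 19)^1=-1707 / 266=-6.42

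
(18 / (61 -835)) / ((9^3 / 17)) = -17 / 31347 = -0.00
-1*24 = -24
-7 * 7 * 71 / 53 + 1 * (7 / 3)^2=-28714 / 477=-60.20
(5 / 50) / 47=1 / 470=0.00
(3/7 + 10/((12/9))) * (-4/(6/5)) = -185/7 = -26.43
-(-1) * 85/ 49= 1.73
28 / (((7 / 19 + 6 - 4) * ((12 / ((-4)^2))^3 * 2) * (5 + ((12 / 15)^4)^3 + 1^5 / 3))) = 2.59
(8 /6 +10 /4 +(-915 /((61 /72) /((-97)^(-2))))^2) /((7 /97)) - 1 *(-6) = 2273165459 /38332266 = 59.30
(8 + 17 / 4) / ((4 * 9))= 49 / 144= 0.34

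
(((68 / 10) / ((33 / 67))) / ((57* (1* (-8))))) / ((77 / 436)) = -124151 / 724185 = -0.17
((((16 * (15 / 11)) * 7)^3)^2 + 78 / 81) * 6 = 1214085997264988121172 / 15944049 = 76146654922158.61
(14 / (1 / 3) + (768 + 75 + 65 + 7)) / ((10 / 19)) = 1818.30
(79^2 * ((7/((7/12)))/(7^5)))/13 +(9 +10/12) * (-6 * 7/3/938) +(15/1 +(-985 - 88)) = -92910502541/87833382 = -1057.80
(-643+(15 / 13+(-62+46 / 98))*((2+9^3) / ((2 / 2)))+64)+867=-43847.42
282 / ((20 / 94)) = 6627 / 5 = 1325.40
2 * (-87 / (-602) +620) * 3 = 1119981 / 301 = 3720.87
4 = 4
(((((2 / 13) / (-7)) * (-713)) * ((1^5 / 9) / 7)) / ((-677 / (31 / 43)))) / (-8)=22103 / 667573452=0.00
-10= -10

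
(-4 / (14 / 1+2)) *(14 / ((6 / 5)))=-35 / 12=-2.92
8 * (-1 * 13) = -104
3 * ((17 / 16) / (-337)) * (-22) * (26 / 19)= 7293 / 25612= 0.28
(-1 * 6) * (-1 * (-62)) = -372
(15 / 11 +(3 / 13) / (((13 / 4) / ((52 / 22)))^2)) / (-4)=-2337 / 6292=-0.37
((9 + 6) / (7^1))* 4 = 8.57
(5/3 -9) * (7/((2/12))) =-308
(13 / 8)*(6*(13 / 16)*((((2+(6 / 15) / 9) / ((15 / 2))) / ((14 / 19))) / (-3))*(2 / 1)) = -73853 / 37800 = -1.95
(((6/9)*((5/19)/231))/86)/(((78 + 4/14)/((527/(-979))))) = -2635/43393082436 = -0.00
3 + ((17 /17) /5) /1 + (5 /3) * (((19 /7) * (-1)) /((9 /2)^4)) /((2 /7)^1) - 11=-771437 /98415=-7.84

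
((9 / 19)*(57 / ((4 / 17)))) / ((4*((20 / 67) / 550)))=1691415 / 32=52856.72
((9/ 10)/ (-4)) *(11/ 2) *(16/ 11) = -9/ 5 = -1.80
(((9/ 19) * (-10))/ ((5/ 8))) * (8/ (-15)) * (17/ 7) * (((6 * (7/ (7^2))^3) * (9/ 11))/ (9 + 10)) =352512/ 47671855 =0.01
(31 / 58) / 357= 0.00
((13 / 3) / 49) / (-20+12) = -13 / 1176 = -0.01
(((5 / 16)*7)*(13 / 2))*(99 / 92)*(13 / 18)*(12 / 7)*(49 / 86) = 1366365 / 126592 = 10.79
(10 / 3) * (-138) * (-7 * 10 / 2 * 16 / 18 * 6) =257600 / 3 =85866.67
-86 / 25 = -3.44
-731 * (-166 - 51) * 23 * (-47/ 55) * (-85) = 2915088379/ 11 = 265008034.45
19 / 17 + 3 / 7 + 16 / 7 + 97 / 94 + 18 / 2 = 155081 / 11186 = 13.86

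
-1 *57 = -57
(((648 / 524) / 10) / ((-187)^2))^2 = 0.00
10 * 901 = 9010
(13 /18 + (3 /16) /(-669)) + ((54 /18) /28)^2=577015 /786744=0.73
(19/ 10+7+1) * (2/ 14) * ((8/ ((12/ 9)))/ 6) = 99/ 70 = 1.41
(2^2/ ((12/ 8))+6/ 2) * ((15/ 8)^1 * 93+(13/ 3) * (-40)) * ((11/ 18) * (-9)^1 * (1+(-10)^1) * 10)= 23375/ 8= 2921.88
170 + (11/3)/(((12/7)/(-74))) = 211/18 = 11.72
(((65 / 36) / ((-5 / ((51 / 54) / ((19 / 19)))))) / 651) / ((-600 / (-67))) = -14807 / 253108800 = -0.00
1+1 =2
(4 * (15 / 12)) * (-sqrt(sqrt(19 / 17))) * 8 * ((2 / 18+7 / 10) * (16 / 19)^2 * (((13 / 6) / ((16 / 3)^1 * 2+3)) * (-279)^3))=1172482242048 * 17^(3 / 4) * 19^(1 / 4) / 251617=81450055.59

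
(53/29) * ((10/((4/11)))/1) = 2915/58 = 50.26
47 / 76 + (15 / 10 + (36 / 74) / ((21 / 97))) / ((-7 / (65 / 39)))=-37719 / 137788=-0.27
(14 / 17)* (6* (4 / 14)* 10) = 240 / 17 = 14.12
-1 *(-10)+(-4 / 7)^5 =167046 / 16807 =9.94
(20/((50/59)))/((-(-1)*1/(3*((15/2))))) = 531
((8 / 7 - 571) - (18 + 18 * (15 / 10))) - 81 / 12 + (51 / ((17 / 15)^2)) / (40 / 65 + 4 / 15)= -2950420 / 5117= -576.59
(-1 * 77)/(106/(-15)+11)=-1155/59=-19.58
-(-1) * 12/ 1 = 12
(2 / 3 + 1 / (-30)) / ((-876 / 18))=-19 / 1460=-0.01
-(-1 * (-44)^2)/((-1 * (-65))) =1936/65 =29.78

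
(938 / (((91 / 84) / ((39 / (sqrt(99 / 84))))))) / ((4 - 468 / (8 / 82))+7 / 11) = -1876 * sqrt(231) / 4393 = -6.49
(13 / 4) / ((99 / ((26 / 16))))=169 / 3168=0.05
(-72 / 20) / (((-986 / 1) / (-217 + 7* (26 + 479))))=29862 / 2465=12.11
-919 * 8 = -7352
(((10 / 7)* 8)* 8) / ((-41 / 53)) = -33920 / 287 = -118.19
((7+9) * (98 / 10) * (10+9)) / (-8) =-1862 / 5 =-372.40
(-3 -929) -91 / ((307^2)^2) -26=-8509793293049 / 8882874001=-958.00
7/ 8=0.88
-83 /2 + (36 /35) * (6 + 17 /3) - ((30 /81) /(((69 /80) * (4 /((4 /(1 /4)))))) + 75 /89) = -10631663 /331614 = -32.06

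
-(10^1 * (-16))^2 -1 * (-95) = -25505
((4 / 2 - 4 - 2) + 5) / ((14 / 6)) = 0.43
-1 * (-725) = 725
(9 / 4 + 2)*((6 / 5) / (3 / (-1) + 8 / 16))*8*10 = -163.20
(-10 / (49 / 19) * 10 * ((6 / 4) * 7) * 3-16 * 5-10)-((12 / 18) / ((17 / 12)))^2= -2653468 / 2023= -1311.65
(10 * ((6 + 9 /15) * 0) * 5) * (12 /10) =0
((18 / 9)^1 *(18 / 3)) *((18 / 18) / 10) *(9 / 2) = 27 / 5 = 5.40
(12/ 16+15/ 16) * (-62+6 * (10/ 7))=-5049/ 56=-90.16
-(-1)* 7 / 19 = 7 / 19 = 0.37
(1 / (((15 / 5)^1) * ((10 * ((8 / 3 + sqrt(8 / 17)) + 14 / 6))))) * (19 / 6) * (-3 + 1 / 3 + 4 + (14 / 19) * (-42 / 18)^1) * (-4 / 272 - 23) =17215 / 90072 - 3443 * sqrt(34) / 765612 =0.16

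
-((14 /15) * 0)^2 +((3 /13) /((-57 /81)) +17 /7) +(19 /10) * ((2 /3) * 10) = 76598 /5187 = 14.77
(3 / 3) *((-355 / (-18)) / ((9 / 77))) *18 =27335 / 9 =3037.22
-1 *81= -81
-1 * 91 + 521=430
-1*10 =-10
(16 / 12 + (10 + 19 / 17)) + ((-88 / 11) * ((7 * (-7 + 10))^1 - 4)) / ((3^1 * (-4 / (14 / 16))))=1521 / 68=22.37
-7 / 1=-7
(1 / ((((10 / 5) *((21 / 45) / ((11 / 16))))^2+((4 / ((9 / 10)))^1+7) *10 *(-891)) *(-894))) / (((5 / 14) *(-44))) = -1155 / 1654545512104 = -0.00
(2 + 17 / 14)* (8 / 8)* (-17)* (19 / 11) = -14535 / 154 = -94.38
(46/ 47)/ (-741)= -46/ 34827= -0.00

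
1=1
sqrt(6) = 2.45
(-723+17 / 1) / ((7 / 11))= -7766 / 7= -1109.43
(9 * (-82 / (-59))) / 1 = 738 / 59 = 12.51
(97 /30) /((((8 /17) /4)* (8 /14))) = 11543 /240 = 48.10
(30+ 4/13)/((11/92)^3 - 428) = -0.07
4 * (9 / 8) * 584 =2628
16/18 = 8/9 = 0.89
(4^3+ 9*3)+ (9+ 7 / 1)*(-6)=-5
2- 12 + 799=789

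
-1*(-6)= 6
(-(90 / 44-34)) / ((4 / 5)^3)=87875 / 1408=62.41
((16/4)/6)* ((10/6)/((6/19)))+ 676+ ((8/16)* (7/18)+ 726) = 151817/108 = 1405.71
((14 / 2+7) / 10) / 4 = 7 / 20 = 0.35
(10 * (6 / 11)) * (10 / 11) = 600 / 121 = 4.96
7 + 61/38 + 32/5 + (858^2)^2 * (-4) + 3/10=-205936225259026/95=-2167749739568.69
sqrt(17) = 4.12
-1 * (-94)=94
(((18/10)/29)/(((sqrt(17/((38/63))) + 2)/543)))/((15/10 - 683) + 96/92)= 17084952/4171014755 - 674406* sqrt(4522)/4171014755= -0.01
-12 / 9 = -4 / 3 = -1.33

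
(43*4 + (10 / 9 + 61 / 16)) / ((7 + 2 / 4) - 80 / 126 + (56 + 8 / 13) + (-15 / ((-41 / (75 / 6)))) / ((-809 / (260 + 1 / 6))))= 76899241783 / 26952336812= 2.85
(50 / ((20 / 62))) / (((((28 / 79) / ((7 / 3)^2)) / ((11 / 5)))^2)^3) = 1570610847533438049162439 / 6802444800000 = 230889172012.60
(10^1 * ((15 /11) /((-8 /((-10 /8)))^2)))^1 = 1875 /5632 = 0.33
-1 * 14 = -14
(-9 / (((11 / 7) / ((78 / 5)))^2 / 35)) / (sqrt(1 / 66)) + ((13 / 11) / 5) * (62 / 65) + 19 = 5287 / 275- 18781308 * sqrt(66) / 605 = -252179.23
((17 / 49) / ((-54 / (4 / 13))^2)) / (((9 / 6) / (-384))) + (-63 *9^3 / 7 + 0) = -39607783697 / 6036849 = -6561.00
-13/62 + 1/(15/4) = 53/930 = 0.06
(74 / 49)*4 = 296 / 49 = 6.04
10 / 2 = 5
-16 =-16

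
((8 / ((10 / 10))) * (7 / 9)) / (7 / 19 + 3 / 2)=2128 / 639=3.33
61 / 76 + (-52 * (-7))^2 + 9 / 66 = 110767441 / 836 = 132496.94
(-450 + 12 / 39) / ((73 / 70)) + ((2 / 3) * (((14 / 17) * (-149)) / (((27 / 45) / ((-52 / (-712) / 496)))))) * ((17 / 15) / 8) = -1950990496931 / 4524406848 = -431.21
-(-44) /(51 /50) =2200 /51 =43.14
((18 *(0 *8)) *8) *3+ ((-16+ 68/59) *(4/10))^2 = 3069504/87025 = 35.27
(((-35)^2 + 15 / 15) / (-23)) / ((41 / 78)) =-95628 / 943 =-101.41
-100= -100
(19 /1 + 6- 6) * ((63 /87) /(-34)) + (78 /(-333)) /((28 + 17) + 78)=-5473183 /13461858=-0.41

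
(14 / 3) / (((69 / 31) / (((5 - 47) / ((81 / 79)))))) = -480004 / 5589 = -85.88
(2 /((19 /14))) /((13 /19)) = 28 /13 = 2.15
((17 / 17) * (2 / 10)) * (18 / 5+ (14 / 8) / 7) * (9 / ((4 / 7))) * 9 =43659 / 400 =109.15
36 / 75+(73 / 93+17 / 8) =63053 / 18600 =3.39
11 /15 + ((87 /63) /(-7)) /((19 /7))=1318 /1995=0.66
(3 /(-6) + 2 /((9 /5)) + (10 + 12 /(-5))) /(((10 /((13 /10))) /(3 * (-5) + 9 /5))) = -105677 /7500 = -14.09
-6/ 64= -3/ 32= -0.09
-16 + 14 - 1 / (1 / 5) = -7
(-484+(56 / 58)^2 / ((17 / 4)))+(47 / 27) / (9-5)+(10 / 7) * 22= -4884558239 / 10808532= -451.92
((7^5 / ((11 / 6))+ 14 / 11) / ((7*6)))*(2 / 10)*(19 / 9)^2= 2600644 / 13365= 194.59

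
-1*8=-8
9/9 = 1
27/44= 0.61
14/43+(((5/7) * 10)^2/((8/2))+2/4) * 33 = 1844653/4214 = 437.74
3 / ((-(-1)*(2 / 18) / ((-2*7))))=-378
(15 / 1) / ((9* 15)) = 1 / 9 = 0.11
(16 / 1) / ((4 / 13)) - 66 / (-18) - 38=53 / 3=17.67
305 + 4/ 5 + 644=4749/ 5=949.80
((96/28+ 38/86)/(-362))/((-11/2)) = 1165/599291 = 0.00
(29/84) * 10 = 145/42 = 3.45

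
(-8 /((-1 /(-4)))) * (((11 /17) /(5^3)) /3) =-352 /6375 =-0.06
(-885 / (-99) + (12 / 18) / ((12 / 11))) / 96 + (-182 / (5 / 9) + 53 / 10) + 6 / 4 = -30479377 / 95040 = -320.70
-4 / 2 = -2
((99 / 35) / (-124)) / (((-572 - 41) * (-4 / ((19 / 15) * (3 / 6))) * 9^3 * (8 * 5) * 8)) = -0.00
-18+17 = -1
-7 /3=-2.33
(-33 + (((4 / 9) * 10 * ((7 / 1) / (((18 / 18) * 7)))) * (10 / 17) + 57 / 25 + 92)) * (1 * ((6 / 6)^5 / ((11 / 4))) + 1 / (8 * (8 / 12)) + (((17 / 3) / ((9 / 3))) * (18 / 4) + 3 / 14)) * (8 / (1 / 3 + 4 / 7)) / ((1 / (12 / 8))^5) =11298610377 / 284240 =39750.25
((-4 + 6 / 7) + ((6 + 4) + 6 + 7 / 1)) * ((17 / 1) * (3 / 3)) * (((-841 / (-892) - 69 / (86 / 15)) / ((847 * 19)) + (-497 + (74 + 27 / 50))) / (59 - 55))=-1400450199087461 / 39280379600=-35652.66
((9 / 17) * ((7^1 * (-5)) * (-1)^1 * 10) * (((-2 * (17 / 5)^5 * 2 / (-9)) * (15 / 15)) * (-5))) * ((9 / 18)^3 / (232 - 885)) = 584647 / 16325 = 35.81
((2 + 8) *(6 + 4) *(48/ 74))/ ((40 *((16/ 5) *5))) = 15/ 148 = 0.10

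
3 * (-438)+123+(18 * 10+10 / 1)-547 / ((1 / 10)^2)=-55701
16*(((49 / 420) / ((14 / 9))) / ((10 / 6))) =18 / 25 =0.72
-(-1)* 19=19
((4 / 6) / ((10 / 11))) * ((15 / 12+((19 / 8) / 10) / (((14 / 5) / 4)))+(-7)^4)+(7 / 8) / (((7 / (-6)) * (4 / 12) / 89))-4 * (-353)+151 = 524941 / 168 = 3124.65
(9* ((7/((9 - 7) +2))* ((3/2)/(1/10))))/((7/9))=1215/4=303.75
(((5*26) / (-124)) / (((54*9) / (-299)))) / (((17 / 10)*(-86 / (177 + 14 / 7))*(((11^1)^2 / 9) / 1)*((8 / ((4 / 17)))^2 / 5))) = -86971625 / 342330843888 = -0.00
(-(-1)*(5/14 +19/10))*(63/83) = 711/415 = 1.71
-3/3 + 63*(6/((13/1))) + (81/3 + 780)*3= 31838/13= 2449.08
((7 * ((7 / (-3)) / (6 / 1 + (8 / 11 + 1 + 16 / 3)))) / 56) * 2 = -77 / 1724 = -0.04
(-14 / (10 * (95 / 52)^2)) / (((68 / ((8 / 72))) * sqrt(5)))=-4732 * sqrt(5) / 34520625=-0.00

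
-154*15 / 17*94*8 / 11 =-157920 / 17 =-9289.41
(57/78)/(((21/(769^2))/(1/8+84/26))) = 3921314791/56784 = 69056.68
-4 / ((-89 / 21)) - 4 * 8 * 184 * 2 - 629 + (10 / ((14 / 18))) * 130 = -6686427 / 623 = -10732.63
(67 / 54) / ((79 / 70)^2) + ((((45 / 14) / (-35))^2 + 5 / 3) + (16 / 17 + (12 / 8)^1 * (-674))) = -27715651748189 / 27511800876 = -1007.41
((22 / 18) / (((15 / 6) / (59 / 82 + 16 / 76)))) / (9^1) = 1771 / 35055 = 0.05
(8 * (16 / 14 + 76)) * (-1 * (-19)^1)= 82080 / 7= 11725.71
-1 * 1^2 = -1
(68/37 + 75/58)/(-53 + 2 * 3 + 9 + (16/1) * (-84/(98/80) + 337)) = 47033/63946508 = 0.00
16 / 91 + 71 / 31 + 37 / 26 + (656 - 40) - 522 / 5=14541951 / 28210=515.49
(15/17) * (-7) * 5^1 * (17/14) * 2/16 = -75/16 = -4.69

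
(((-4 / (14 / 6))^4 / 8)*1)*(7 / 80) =162 / 1715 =0.09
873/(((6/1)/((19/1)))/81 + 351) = 447849/180065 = 2.49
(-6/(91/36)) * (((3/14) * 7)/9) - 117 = -10683/91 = -117.40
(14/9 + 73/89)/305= 1903/244305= 0.01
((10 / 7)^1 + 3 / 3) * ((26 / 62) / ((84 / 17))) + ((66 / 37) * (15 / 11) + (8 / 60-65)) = -209844431 / 3372180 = -62.23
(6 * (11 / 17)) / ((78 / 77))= 847 / 221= 3.83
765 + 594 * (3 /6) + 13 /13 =1063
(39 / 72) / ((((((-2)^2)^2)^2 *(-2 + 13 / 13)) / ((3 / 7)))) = -13 / 14336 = -0.00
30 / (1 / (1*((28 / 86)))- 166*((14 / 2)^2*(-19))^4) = -0.00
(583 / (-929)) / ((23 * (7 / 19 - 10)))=11077 / 3910161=0.00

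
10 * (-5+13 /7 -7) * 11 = -7810 /7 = -1115.71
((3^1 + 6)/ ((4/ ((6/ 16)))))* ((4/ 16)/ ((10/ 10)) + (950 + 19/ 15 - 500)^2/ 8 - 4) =137437833/ 6400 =21474.66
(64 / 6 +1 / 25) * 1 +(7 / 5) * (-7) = 68 / 75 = 0.91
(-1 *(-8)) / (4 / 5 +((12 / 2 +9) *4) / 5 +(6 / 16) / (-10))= 640 / 1021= 0.63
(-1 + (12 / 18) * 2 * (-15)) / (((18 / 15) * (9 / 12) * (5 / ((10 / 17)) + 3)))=-140 / 69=-2.03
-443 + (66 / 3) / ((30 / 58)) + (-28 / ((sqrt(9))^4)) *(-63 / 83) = -1494763 / 3735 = -400.20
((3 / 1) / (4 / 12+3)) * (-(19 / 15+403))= -363.84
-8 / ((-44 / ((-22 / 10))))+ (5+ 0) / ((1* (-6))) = -37 / 30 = -1.23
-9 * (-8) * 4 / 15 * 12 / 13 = 1152 / 65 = 17.72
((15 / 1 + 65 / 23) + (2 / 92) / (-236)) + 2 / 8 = 196233 / 10856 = 18.08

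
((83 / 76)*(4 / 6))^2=6889 / 12996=0.53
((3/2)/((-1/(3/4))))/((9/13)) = -13/8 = -1.62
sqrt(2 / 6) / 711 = sqrt(3) / 2133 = 0.00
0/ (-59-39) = 0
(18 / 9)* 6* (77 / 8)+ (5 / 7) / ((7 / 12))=11439 / 98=116.72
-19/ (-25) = 19/ 25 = 0.76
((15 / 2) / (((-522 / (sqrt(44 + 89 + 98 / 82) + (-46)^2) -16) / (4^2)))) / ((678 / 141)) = -2102598863880 / 1368834362929 -368010 *sqrt(225582) / 1368834362929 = -1.54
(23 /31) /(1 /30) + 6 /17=22.61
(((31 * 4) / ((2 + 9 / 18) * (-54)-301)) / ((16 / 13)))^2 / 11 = 162409 / 33456896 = 0.00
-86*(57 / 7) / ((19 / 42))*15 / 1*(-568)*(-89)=-1173817440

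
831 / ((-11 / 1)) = -831 / 11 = -75.55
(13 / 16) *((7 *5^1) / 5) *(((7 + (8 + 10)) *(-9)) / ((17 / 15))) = -1129.14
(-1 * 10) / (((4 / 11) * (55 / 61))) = -61 / 2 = -30.50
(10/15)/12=1/18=0.06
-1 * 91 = -91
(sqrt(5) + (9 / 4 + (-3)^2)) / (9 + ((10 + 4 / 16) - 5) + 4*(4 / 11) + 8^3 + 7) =44*sqrt(5) / 23527 + 495 / 23527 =0.03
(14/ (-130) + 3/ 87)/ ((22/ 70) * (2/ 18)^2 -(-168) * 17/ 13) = -78246/ 234810187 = -0.00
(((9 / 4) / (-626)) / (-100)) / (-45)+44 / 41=55087959 / 51332000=1.07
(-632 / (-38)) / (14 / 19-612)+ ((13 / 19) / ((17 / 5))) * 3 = 1081331 / 1875661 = 0.58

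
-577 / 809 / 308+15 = 3737003 / 249172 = 15.00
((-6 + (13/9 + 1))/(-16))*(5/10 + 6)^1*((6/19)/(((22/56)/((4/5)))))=2912/3135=0.93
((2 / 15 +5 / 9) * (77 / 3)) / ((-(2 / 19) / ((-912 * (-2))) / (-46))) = 14093696.71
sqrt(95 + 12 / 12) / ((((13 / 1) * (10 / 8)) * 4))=4 * sqrt(6) / 65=0.15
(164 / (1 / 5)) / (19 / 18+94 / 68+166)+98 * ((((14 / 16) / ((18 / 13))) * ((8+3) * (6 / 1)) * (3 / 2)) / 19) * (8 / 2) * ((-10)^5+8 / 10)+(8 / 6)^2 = -2844071103557758 / 22034205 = -129075276.53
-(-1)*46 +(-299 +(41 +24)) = -188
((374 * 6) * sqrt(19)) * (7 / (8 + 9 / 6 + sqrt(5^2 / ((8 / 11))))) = 4456.78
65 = 65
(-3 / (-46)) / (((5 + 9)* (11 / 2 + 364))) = 3 / 237958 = 0.00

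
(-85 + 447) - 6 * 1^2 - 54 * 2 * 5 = -184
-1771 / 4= -442.75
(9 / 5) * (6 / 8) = 27 / 20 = 1.35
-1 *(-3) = 3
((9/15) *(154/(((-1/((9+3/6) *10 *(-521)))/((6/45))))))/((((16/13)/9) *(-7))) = -12740013/20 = -637000.65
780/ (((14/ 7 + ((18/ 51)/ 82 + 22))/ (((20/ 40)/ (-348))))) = -3485/ 74646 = -0.05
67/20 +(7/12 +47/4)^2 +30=33383/180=185.46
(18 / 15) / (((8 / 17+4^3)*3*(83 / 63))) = 1071 / 227420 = 0.00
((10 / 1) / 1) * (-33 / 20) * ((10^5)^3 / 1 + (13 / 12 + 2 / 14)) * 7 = -924000000000001133 / 8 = -115500000000000141.62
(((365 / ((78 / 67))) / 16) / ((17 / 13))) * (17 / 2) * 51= 415735 / 64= 6495.86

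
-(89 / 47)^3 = -704969 / 103823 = -6.79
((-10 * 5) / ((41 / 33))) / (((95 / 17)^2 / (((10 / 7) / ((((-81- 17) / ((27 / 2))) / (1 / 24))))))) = 429165 / 40613944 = 0.01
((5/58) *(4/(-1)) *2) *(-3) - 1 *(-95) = 2815/29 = 97.07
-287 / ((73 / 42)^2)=-506268 / 5329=-95.00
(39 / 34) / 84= 13 / 952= 0.01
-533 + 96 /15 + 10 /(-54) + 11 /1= -69631 /135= -515.79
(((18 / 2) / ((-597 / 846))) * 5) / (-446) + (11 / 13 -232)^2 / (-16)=-400708262545 / 119995408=-3339.36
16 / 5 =3.20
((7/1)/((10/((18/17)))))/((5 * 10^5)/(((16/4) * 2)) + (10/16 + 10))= 56/4723025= 0.00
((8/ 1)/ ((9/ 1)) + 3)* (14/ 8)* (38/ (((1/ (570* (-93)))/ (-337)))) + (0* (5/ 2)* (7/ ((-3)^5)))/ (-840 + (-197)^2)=4619924575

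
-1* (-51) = 51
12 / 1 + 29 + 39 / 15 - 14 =148 / 5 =29.60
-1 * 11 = -11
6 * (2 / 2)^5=6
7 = 7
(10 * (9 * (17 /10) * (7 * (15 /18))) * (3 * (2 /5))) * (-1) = -1071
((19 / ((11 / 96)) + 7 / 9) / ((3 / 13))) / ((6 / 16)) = 1715272 / 891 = 1925.11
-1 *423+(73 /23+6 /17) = -419.47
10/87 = 0.11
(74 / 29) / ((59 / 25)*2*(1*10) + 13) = 370 / 8729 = 0.04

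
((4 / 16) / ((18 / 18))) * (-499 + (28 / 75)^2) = -2806091 / 22500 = -124.72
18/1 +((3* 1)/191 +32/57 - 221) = -2203778/10887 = -202.42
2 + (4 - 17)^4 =28563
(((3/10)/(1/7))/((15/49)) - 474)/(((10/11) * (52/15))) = -770781/5200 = -148.23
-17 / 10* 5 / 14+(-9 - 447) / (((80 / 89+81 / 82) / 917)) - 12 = -1743912505 / 7868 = -221646.23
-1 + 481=480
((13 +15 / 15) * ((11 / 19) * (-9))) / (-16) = 693 / 152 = 4.56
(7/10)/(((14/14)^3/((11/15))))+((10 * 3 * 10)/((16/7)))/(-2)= -39067/600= -65.11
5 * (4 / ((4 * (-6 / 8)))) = -20 / 3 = -6.67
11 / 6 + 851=5117 / 6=852.83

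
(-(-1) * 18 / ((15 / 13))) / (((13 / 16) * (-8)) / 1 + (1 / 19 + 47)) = 2964 / 7705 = 0.38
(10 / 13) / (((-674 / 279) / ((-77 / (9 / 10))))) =27.24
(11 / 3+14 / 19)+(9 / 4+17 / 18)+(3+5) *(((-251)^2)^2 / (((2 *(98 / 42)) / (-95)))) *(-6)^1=18569794143274939 / 4788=3878403120984.74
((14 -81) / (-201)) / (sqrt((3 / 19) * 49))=sqrt(57) / 63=0.12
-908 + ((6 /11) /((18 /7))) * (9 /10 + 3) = -99789 /110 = -907.17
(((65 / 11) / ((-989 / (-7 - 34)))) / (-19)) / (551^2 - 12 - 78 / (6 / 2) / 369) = -15129 / 356239045151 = -0.00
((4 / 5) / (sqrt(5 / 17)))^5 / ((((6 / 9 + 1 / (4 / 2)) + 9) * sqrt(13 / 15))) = 1775616 * sqrt(663) / 61953125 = 0.74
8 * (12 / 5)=96 / 5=19.20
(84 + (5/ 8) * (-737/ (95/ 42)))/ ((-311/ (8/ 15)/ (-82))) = -497084/ 29545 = -16.82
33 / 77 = 3 / 7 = 0.43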